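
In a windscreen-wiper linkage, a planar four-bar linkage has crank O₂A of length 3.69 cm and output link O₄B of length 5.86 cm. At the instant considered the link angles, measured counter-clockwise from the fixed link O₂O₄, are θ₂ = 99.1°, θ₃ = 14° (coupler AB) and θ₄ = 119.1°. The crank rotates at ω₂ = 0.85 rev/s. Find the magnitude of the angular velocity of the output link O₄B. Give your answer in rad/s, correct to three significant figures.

3.47

ω₂ = 5.341 rad/s (from 0.85 rev/s).
Differentiating the loop-closure r₂e^{iθ₂}+r₃e^{iθ₃}=r₁+r₄e^{iθ₄} gives r₂ω₂e^{iθ₂}+r₃ω₃e^{iθ₃}=r₄ω₄e^{iθ₄}.
Eliminating the other unknown: ω₄ = r₂ω₂ sin(θ₂−θ₃) / [r₄ sin(θ₄−θ₃)].
Numerator sine = +0.99635; denominator sine = +0.96547.
Result = 0.0369·5.341·(+0.99635) / (0.0586·(+0.96547)) = +3.4705 rad/s; magnitude 3.4705 rad/s.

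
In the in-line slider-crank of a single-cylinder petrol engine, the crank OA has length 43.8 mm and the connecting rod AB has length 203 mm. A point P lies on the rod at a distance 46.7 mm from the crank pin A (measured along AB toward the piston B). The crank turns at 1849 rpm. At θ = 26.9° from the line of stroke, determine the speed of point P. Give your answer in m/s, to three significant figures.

7.07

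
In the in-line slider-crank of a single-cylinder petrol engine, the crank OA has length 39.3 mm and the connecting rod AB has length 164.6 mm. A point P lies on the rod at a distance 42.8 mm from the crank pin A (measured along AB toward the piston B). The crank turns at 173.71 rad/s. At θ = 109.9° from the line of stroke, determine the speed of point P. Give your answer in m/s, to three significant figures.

ω = 173.7 rad/s.  Crank-pin speed |V_A| = rω = 6.8268 m/s, perpendicular to OA.
Rod angle: sinφ = −(r/L) sinθ ⇒ φ = -12.974°; ω_rod = −rω cosθ/√(L²−r²sin²θ) = +14.487 rad/s.
V_P = V_A + ω_rod × AP, with AP = 0.0428 m along the rod.
Components: V_Px = −rω sinθ − a·ω_rod·sinφ = -6.28 m/s;  V_Py = rω cosθ + a·ω_rod·cosφ = -1.7195 m/s.
|V_P| = √(V_Px² + V_Py²) = 6.5111 m/s.

6.51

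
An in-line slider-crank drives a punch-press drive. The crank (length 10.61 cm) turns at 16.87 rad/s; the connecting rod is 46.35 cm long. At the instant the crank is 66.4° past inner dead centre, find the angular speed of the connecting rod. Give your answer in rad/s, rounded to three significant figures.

1.58

ω = 16.87 rad/s
The rod makes angle φ with the slider axis where L sinφ = r sinθ; differentiating, L cosφ·φ̇ = r ω cosθ.
L cosφ = √(L² − r² sin²θ) = 0.45319 m.
|ω_rod| = r ω |cosθ| / √(L² − r² sin²θ) = 0.1061·16.87·0.40035/0.45319 = 1.5812 rad/s.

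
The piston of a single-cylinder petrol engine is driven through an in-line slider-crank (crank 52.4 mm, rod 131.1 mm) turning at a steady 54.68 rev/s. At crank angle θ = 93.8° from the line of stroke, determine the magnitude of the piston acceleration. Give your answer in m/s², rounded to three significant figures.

ω = 2π·54.7 = 343.6 rad/s
x(θ) = r cosθ + √(L² − r² sin²θ); with ω constant, a = ω²·d²x/dθ².
d²x/dθ² = −r cosθ − r²(cos2θ)/√u − r⁴ sin²2θ/(4u^{3/2}),  u = L² − r² sin²θ = 0.0144535 m².
Substituting r = 0.0524 m, L = 0.1311 m, θ = 93.8°: d²x/dθ² = +0.026092 m.
a = ω²·d²x/dθ² = (343.6)²·(+0.026092) = +3079.8 m/s²;  |a| = 3079.8 m/s².

3080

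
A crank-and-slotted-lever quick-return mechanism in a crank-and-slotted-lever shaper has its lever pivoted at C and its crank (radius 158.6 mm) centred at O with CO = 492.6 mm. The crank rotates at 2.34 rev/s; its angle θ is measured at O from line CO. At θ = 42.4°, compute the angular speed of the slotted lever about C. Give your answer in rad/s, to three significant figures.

ω = 14.7 rad/s (from 2.34 rev/s).
Crank pin A relative to C: A = (d + r cosθ, r sinθ); lever angle φ = atan2(r sinθ, d + r cosθ).
Differentiating tanφ: φ̇ = rω(d cosθ + r)/(d² + r² + 2dr cosθ).
d² + r² + 2dr cosθ = |CA|² = 0.383194 m²;  d cosθ + r = +0.52236 m.
|ω_lever| = |0.1586·14.7·+0.52236| / 0.383194 = 3.1787 rad/s.

3.18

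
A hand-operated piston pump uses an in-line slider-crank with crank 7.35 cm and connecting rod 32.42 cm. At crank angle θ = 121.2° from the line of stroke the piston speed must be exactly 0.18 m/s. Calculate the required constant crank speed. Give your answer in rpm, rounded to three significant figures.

31.1

For an in-line slider-crank, |v_piston| = rω|sinθ|·[1 + r cosθ/√(L² − r² sin²θ)].
With r = 0.0735 m, L = 0.3242 m, θ = 121.2°: the bracketed kinematic factor |dx/dθ| = 0.055343 m.
ω = v/|dx/dθ| = 0.18/0.055343 = 3.2525 rad/s.
N = 60ω/(2π) = 31.059 rpm.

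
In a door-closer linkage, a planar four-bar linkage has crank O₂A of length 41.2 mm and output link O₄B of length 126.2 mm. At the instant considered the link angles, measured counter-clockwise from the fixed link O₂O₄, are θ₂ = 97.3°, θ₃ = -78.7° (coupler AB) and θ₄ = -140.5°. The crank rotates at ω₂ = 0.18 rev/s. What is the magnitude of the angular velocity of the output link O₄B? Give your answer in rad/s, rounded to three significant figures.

0.0292

ω₂ = 1.131 rad/s (from 0.18 rev/s).
Differentiating the loop-closure r₂e^{iθ₂}+r₃e^{iθ₃}=r₁+r₄e^{iθ₄} gives r₂ω₂e^{iθ₂}+r₃ω₃e^{iθ₃}=r₄ω₄e^{iθ₄}.
Eliminating the other unknown: ω₄ = r₂ω₂ sin(θ₂−θ₃) / [r₄ sin(θ₄−θ₃)].
Numerator sine = +0.06976; denominator sine = -0.88130.
Result = 0.0412·1.131·(+0.06976) / (0.1262·(-0.88130)) = -0.029225 rad/s; magnitude 0.029225 rad/s.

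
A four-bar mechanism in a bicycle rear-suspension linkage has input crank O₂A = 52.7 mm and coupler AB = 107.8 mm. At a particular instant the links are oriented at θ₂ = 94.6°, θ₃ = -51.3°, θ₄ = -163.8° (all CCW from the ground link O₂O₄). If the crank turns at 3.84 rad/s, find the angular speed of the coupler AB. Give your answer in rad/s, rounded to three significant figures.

1.99

ω₂ = 3.84 rad/s
Differentiating the loop-closure r₂e^{iθ₂}+r₃e^{iθ₃}=r₁+r₄e^{iθ₄} gives r₂ω₂e^{iθ₂}+r₃ω₃e^{iθ₃}=r₄ω₄e^{iθ₄}.
Eliminating the other unknown: ω₃ = r₂ω₂ sin(θ₄−θ₂) / [r₃ sin(θ₃−θ₄)].
Numerator sine = +0.97958; denominator sine = +0.92388.
Result = 0.0527·3.84·(+0.97958) / (0.1078·(+0.92388)) = +1.9904 rad/s; magnitude 1.9904 rad/s.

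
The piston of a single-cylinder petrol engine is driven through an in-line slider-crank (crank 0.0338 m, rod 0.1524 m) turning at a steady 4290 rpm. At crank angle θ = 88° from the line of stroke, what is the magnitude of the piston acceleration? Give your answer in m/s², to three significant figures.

ω = 2π·4290/60 = 449.2 rad/s
x(θ) = r cosθ + √(L² − r² sin²θ); with ω constant, a = ω²·d²x/dθ².
d²x/dθ² = −r cosθ − r²(cos2θ)/√u − r⁴ sin²2θ/(4u^{3/2}),  u = L² − r² sin²θ = 0.0220847 m².
Substituting r = 0.0338 m, L = 0.1524 m, θ = 88°: d²x/dθ² = +0.0064887 m.
a = ω²·d²x/dθ² = (449.2)²·(+0.0064887) = +1309.6 m/s²;  |a| = 1309.6 m/s².

1310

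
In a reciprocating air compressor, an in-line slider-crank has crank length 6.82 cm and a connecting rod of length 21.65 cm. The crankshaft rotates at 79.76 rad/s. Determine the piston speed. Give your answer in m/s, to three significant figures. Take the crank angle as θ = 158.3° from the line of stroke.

ω = 79.76 rad/s
For an in-line slider-crank, x = r cosθ + √(L² − r² sin²θ), so v = −rω sinθ·[1 + r cosθ/√(L² − r² sin²θ)].
With r = 0.0682 m, L = 0.2165 m, θ = 158.3°: √(L² − r² sin²θ) = 0.21503 m.
v = −0.0682·79.76·0.36975·[1 + 0.0682·-0.92913/0.21503] = -1.4186 m/s.
|v| = 1.4186 m/s.

1.42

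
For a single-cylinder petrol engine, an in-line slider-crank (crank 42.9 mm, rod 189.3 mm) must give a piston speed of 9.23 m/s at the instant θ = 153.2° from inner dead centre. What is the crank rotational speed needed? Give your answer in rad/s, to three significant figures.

For an in-line slider-crank, |v_piston| = rω|sinθ|·[1 + r cosθ/√(L² − r² sin²θ)].
With r = 0.0429 m, L = 0.1893 m, θ = 153.2°: the bracketed kinematic factor |dx/dθ| = 0.015409 m.
ω = v/|dx/dθ| = 9.23/0.015409 = 598.99 rad/s.

599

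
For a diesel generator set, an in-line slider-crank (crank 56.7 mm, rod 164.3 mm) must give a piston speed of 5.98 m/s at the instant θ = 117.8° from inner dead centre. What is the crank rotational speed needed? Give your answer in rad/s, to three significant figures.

For an in-line slider-crank, |v_piston| = rω|sinθ|·[1 + r cosθ/√(L² − r² sin²θ)].
With r = 0.0567 m, L = 0.1643 m, θ = 117.8°: the bracketed kinematic factor |dx/dθ| = 0.041679 m.
ω = v/|dx/dθ| = 5.98/0.041679 = 143.48 rad/s.

143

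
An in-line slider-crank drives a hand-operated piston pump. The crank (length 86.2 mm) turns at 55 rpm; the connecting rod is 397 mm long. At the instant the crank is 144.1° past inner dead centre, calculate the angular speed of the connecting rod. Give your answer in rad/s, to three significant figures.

1.02

ω = 5.76 rad/s (converted from 55 rpm).
The rod makes angle φ with the slider axis where L sinφ = r sinθ; differentiating, L cosφ·φ̇ = r ω cosθ.
L cosφ = √(L² − r² sin²θ) = 0.39377 m.
|ω_rod| = r ω |cosθ| / √(L² − r² sin²θ) = 0.0862·5.76·0.81004/0.39377 = 1.0213 rad/s.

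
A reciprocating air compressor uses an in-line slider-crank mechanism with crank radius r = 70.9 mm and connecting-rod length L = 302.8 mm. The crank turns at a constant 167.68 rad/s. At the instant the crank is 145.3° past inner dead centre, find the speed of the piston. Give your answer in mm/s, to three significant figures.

5450

ω = 167.7 rad/s
For an in-line slider-crank, x = r cosθ + √(L² − r² sin²θ), so v = −rω sinθ·[1 + r cosθ/√(L² − r² sin²θ)].
With r = 0.0709 m, L = 0.3028 m, θ = 145.3°: √(L² − r² sin²θ) = 0.3001 m.
v = −0.0709·167.7·0.56928·[1 + 0.0709·-0.82214/0.3001] = -5.4533 m/s.
|v| = 5.4533 m/s = 5453.3 mm/s.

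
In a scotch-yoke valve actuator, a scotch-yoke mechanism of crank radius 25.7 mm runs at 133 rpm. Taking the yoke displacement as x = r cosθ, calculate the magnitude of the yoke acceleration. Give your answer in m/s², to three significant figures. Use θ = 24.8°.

ω = 13.93 rad/s (from 133 rpm).
x = r cosθ ⇒ ẍ = −rω² cosθ (ω constant).
|a| = rω²|cosθ| = 0.0257·(13.93)²·|cos 24.8°| = 4.5256 m/s².

4.53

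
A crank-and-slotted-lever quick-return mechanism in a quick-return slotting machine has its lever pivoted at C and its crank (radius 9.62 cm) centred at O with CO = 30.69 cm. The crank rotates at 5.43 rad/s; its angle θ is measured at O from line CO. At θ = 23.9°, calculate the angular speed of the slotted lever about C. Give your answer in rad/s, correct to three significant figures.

1.25

ω = 5.43 rad/s
Crank pin A relative to C: A = (d + r cosθ, r sinθ); lever angle φ = atan2(r sinθ, d + r cosθ).
Differentiating tanφ: φ̇ = rω(d cosθ + r)/(d² + r² + 2dr cosθ).
d² + r² + 2dr cosθ = |CA|² = 0.157427 m²;  d cosθ + r = +0.37678 m.
|ω_lever| = |0.0962·5.43·+0.37678| / 0.157427 = 1.2502 rad/s.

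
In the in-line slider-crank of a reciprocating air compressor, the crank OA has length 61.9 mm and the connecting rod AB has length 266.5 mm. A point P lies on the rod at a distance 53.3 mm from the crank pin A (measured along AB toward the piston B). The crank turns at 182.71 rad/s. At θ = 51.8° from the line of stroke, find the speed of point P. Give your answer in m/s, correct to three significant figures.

10.7

ω = 182.7 rad/s.  Crank-pin speed |V_A| = rω = 11.31 m/s, perpendicular to OA.
Rod angle: sinφ = −(r/L) sinθ ⇒ φ = -10.517°; ω_rod = −rω cosθ/√(L²−r²sin²θ) = -26.692 rad/s.
V_P = V_A + ω_rod × AP, with AP = 0.0533 m along the rod.
Components: V_Px = −rω sinθ − a·ω_rod·sinφ = -9.1475 m/s;  V_Py = rω cosθ + a·ω_rod·cosφ = +5.5952 m/s.
|V_P| = √(V_Px² + V_Py²) = 10.723 m/s.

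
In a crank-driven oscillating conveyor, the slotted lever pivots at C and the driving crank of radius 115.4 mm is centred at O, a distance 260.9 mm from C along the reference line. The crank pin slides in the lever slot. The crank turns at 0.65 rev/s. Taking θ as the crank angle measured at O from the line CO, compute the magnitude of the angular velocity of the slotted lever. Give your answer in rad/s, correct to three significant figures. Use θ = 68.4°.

0.962

ω = 4.084 rad/s (from 0.65 rev/s).
Crank pin A relative to C: A = (d + r cosθ, r sinθ); lever angle φ = atan2(r sinθ, d + r cosθ).
Differentiating tanφ: φ̇ = rω(d cosθ + r)/(d² + r² + 2dr cosθ).
d² + r² + 2dr cosθ = |CA|² = 0.103553 m²;  d cosθ + r = +0.21144 m.
|ω_lever| = |0.1154·4.084·+0.21144| / 0.103553 = 0.96235 rad/s.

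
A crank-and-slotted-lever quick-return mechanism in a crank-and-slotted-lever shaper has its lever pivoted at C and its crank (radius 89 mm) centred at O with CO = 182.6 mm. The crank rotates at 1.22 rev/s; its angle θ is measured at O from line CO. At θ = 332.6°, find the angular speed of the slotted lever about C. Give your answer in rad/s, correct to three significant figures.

ω = 7.665 rad/s (from 1.22 rev/s).
Crank pin A relative to C: A = (d + r cosθ, r sinθ); lever angle φ = atan2(r sinθ, d + r cosθ).
Differentiating tanφ: φ̇ = rω(d cosθ + r)/(d² + r² + 2dr cosθ).
d² + r² + 2dr cosθ = |CA|² = 0.0701202 m²;  d cosθ + r = +0.25112 m.
|ω_lever| = |0.089·7.665·+0.25112| / 0.0701202 = 2.4432 rad/s.

2.44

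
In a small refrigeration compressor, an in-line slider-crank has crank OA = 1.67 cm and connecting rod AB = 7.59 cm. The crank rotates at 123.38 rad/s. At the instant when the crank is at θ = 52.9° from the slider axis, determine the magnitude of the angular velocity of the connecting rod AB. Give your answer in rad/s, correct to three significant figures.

16.6

ω = 123.4 rad/s
The rod makes angle φ with the slider axis where L sinφ = r sinθ; differentiating, L cosφ·φ̇ = r ω cosθ.
L cosφ = √(L² − r² sin²θ) = 0.074722 m.
|ω_rod| = r ω |cosθ| / √(L² − r² sin²θ) = 0.0167·123.4·0.60321/0.074722 = 16.633 rad/s.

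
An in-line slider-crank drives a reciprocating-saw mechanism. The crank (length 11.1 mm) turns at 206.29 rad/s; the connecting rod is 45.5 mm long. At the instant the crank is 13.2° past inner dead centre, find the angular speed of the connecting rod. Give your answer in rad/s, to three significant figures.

ω = 206.3 rad/s
The rod makes angle φ with the slider axis where L sinφ = r sinθ; differentiating, L cosφ·φ̇ = r ω cosθ.
L cosφ = √(L² − r² sin²θ) = 0.045429 m.
|ω_rod| = r ω |cosθ| / √(L² − r² sin²θ) = 0.0111·206.3·0.97358/0.045429 = 49.072 rad/s.

49.1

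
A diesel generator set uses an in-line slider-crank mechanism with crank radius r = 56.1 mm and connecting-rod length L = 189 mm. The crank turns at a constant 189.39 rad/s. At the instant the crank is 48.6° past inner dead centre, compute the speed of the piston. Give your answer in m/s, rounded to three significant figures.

9.57

ω = 189.4 rad/s
For an in-line slider-crank, x = r cosθ + √(L² − r² sin²θ), so v = −rω sinθ·[1 + r cosθ/√(L² − r² sin²θ)].
With r = 0.0561 m, L = 0.189 m, θ = 48.6°: √(L² − r² sin²θ) = 0.18426 m.
v = −0.0561·189.4·0.75011·[1 + 0.0561·0.66131/0.18426] = -9.5745 m/s.
|v| = 9.5745 m/s.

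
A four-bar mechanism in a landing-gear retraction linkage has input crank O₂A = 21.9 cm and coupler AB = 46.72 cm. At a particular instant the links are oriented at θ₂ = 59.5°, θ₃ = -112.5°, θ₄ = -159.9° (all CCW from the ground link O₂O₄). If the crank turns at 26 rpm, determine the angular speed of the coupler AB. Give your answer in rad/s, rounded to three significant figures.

ω₂ = 2.723 rad/s (from 26 rpm).
Differentiating the loop-closure r₂e^{iθ₂}+r₃e^{iθ₃}=r₁+r₄e^{iθ₄} gives r₂ω₂e^{iθ₂}+r₃ω₃e^{iθ₃}=r₄ω₄e^{iθ₄}.
Eliminating the other unknown: ω₃ = r₂ω₂ sin(θ₄−θ₂) / [r₃ sin(θ₃−θ₄)].
Numerator sine = +0.63473; denominator sine = +0.73610.
Result = 0.219·2.723·(+0.63473) / (0.4672·(+0.73610)) = +1.1005 rad/s; magnitude 1.1005 rad/s.

1.10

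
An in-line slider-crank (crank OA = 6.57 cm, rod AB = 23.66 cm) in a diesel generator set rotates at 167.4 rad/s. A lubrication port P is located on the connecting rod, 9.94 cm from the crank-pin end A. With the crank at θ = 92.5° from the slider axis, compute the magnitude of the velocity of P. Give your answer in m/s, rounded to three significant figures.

10.9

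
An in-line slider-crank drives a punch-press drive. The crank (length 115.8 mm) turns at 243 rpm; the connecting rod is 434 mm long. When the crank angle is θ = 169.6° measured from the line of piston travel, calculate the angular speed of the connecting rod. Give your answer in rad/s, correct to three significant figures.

ω = 25.45 rad/s (converted from 243 rpm).
The rod makes angle φ with the slider axis where L sinφ = r sinθ; differentiating, L cosφ·φ̇ = r ω cosθ.
L cosφ = √(L² − r² sin²θ) = 0.4335 m.
|ω_rod| = r ω |cosθ| / √(L² − r² sin²θ) = 0.1158·25.45·0.98357/0.4335 = 6.686 rad/s.

6.69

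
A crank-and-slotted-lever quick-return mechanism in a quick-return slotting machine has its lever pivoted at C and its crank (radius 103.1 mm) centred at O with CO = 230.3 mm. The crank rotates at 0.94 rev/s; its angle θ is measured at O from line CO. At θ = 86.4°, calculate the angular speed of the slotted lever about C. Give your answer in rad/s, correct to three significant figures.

1.07

ω = 5.906 rad/s (from 0.94 rev/s).
Crank pin A relative to C: A = (d + r cosθ, r sinθ); lever angle φ = atan2(r sinθ, d + r cosθ).
Differentiating tanφ: φ̇ = rω(d cosθ + r)/(d² + r² + 2dr cosθ).
d² + r² + 2dr cosθ = |CA|² = 0.0666495 m²;  d cosθ + r = +0.11756 m.
|ω_lever| = |0.1031·5.906·+0.11756| / 0.0666495 = 1.0741 rad/s.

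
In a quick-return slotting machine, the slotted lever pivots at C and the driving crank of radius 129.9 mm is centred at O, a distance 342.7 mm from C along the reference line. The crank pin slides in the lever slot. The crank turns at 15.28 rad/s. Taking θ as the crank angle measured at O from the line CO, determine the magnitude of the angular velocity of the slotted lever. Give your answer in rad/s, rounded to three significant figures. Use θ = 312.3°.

3.68

ω = 15.28 rad/s
Crank pin A relative to C: A = (d + r cosθ, r sinθ); lever angle φ = atan2(r sinθ, d + r cosθ).
Differentiating tanφ: φ̇ = rω(d cosθ + r)/(d² + r² + 2dr cosθ).
d² + r² + 2dr cosθ = |CA|² = 0.194238 m²;  d cosθ + r = +0.36054 m.
|ω_lever| = |0.1299·15.28·+0.36054| / 0.194238 = 3.6843 rad/s.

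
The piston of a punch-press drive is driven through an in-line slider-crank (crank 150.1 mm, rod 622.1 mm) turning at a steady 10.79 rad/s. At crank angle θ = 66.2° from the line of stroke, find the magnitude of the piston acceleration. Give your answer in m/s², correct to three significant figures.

4.17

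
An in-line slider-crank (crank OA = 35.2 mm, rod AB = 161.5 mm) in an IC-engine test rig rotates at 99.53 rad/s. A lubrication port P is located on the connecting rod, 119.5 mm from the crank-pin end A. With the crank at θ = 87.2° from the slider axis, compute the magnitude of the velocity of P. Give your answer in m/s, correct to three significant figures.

3.53

ω = 99.53 rad/s.  Crank-pin speed |V_A| = rω = 3.5035 m/s, perpendicular to OA.
Rod angle: sinφ = −(r/L) sinθ ⇒ φ = -12.574°; ω_rod = −rω cosθ/√(L²−r²sin²θ) = -1.0857 rad/s.
V_P = V_A + ω_rod × AP, with AP = 0.1195 m along the rod.
Components: V_Px = −rω sinθ − a·ω_rod·sinφ = -3.5275 m/s;  V_Py = rω cosθ + a·ω_rod·cosφ = +0.044508 m/s.
|V_P| = √(V_Px² + V_Py²) = 3.5278 m/s.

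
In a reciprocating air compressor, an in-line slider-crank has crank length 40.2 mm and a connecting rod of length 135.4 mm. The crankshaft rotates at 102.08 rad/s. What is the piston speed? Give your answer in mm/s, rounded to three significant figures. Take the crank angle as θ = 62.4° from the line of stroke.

4160

ω = 102.1 rad/s
For an in-line slider-crank, x = r cosθ + √(L² − r² sin²θ), so v = −rω sinθ·[1 + r cosθ/√(L² − r² sin²θ)].
With r = 0.0402 m, L = 0.1354 m, θ = 62.4°: √(L² − r² sin²θ) = 0.13063 m.
v = −0.0402·102.1·0.88620·[1 + 0.0402·0.46330/0.13063] = -4.1551 m/s.
|v| = 4.1551 m/s = 4155.1 mm/s.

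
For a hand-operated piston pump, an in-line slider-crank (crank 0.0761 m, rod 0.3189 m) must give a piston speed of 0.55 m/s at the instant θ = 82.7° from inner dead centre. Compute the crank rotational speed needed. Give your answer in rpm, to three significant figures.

For an in-line slider-crank, |v_piston| = rω|sinθ|·[1 + r cosθ/√(L² − r² sin²θ)].
With r = 0.0761 m, L = 0.3189 m, θ = 82.7°: the bracketed kinematic factor |dx/dθ| = 0.077839 m.
ω = v/|dx/dθ| = 0.55/0.077839 = 7.0659 rad/s.
N = 60ω/(2π) = 67.474 rpm.

67.5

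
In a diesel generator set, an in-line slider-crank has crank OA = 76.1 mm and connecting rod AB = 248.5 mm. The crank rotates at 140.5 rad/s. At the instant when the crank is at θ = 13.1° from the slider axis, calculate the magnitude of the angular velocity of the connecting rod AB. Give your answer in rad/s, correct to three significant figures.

ω = 140.5 rad/s
The rod makes angle φ with the slider axis where L sinφ = r sinθ; differentiating, L cosφ·φ̇ = r ω cosθ.
L cosφ = √(L² − r² sin²θ) = 0.2479 m.
|ω_rod| = r ω |cosθ| / √(L² − r² sin²θ) = 0.0761·140.5·0.97398/0.2479 = 42.008 rad/s.

42.0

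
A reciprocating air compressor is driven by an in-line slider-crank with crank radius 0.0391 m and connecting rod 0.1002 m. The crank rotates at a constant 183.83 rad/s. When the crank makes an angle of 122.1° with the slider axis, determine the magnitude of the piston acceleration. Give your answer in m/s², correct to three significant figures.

921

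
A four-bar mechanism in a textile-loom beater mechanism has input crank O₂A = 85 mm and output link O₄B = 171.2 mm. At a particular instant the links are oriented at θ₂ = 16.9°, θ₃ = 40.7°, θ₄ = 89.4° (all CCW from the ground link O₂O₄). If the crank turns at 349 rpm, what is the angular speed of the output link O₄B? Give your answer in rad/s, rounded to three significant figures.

9.75

ω₂ = 36.55 rad/s (from 349 rpm).
Differentiating the loop-closure r₂e^{iθ₂}+r₃e^{iθ₃}=r₁+r₄e^{iθ₄} gives r₂ω₂e^{iθ₂}+r₃ω₃e^{iθ₃}=r₄ω₄e^{iθ₄}.
Eliminating the other unknown: ω₄ = r₂ω₂ sin(θ₂−θ₃) / [r₄ sin(θ₄−θ₃)].
Numerator sine = -0.40355; denominator sine = +0.75126.
Result = 0.085·36.55·(-0.40355) / (0.1712·(+0.75126)) = -9.747 rad/s; magnitude 9.747 rad/s.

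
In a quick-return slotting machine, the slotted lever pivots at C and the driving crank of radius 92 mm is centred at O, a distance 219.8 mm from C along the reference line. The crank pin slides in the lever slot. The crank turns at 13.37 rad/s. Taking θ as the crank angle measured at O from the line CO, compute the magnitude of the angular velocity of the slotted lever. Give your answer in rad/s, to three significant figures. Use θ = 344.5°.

3.90

ω = 13.37 rad/s
Crank pin A relative to C: A = (d + r cosθ, r sinθ); lever angle φ = atan2(r sinθ, d + r cosθ).
Differentiating tanφ: φ̇ = rω(d cosθ + r)/(d² + r² + 2dr cosθ).
d² + r² + 2dr cosθ = |CA|² = 0.0957483 m²;  d cosθ + r = +0.30381 m.
|ω_lever| = |0.092·13.37·+0.30381| / 0.0957483 = 3.9029 rad/s.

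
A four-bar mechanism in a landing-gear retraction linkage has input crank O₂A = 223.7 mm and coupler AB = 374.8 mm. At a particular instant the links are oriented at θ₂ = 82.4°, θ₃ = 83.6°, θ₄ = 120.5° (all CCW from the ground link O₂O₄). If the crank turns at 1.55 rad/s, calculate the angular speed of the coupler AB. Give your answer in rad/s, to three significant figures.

ω₂ = 1.55 rad/s
Differentiating the loop-closure r₂e^{iθ₂}+r₃e^{iθ₃}=r₁+r₄e^{iθ₄} gives r₂ω₂e^{iθ₂}+r₃ω₃e^{iθ₃}=r₄ω₄e^{iθ₄}.
Eliminating the other unknown: ω₃ = r₂ω₂ sin(θ₄−θ₂) / [r₃ sin(θ₃−θ₄)].
Numerator sine = +0.61704; denominator sine = -0.60042.
Result = 0.2237·1.55·(+0.61704) / (0.3748·(-0.60042)) = -0.95072 rad/s; magnitude 0.95072 rad/s.

0.951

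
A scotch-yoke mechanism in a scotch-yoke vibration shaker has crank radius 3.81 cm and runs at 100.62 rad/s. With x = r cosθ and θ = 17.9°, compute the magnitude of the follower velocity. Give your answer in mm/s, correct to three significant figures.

1180

ω = 100.6 rad/s
x = r cosθ ⇒ ẋ = −rω sinθ.
|v| = rω|sinθ| = 0.0381·100.6·|sin 17.9°| = 1.1783 m/s = 1178.3 mm/s.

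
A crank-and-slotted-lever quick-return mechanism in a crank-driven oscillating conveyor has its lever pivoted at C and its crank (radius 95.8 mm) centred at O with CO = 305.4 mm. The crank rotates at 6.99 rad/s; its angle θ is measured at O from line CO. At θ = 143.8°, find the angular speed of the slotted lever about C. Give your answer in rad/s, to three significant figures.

ω = 6.99 rad/s
Crank pin A relative to C: A = (d + r cosθ, r sinθ); lever angle φ = atan2(r sinθ, d + r cosθ).
Differentiating tanφ: φ̇ = rω(d cosθ + r)/(d² + r² + 2dr cosθ).
d² + r² + 2dr cosθ = |CA|² = 0.0552278 m²;  d cosθ + r = -0.15065 m.
|ω_lever| = |0.0958·6.99·-0.15065| / 0.0552278 = 1.8266 rad/s.

1.83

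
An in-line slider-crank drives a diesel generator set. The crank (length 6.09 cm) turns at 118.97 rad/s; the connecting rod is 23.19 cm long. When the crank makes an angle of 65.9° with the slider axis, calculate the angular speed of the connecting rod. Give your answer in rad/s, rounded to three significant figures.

13.1

ω = 119 rad/s
The rod makes angle φ with the slider axis where L sinφ = r sinθ; differentiating, L cosφ·φ̇ = r ω cosθ.
L cosφ = √(L² − r² sin²θ) = 0.22514 m.
|ω_rod| = r ω |cosθ| / √(L² − r² sin²θ) = 0.0609·119·0.40833/0.22514 = 13.141 rad/s.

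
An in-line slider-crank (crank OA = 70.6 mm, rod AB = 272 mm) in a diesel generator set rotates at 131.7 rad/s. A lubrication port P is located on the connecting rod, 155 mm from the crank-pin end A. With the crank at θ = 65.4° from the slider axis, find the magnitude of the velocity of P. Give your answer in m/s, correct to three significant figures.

9.14

ω = 131.7 rad/s.  Crank-pin speed |V_A| = rω = 9.298 m/s, perpendicular to OA.
Rod angle: sinφ = −(r/L) sinθ ⇒ φ = -13.651°; ω_rod = −rω cosθ/√(L²−r²sin²θ) = -14.644 rad/s.
V_P = V_A + ω_rod × AP, with AP = 0.155 m along the rod.
Components: V_Px = −rω sinθ − a·ω_rod·sinφ = -8.9898 m/s;  V_Py = rω cosθ + a·ω_rod·cosφ = +1.6649 m/s.
|V_P| = √(V_Px² + V_Py²) = 9.1426 m/s.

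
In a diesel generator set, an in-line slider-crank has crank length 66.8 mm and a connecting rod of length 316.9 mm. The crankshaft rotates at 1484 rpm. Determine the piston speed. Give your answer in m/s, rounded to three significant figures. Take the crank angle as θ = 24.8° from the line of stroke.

ω = 2π·1484/60 = 155.4 rad/s
For an in-line slider-crank, x = r cosθ + √(L² − r² sin²θ), so v = −rω sinθ·[1 + r cosθ/√(L² − r² sin²θ)].
With r = 0.0668 m, L = 0.3169 m, θ = 24.8°: √(L² − r² sin²θ) = 0.31566 m.
v = −0.0668·155.4·0.41945·[1 + 0.0668·0.90778/0.31566] = -5.1908 m/s.
|v| = 5.1908 m/s.

5.19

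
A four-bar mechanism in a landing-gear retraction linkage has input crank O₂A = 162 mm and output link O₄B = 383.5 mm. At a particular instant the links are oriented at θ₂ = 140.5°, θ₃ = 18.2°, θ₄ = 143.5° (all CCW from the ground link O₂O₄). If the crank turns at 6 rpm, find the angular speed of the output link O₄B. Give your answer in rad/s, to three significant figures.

0.275

ω₂ = 0.6283 rad/s (from 6 rpm).
Differentiating the loop-closure r₂e^{iθ₂}+r₃e^{iθ₃}=r₁+r₄e^{iθ₄} gives r₂ω₂e^{iθ₂}+r₃ω₃e^{iθ₃}=r₄ω₄e^{iθ₄}.
Eliminating the other unknown: ω₄ = r₂ω₂ sin(θ₂−θ₃) / [r₄ sin(θ₄−θ₃)].
Numerator sine = +0.84526; denominator sine = +0.81614.
Result = 0.162·0.6283·(+0.84526) / (0.3835·(+0.81614)) = +0.27489 rad/s; magnitude 0.27489 rad/s.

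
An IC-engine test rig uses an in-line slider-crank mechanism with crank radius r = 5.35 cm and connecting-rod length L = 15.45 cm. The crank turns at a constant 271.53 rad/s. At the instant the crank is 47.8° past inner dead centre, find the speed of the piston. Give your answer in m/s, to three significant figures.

ω = 271.5 rad/s
For an in-line slider-crank, x = r cosθ + √(L² − r² sin²θ), so v = −rω sinθ·[1 + r cosθ/√(L² − r² sin²θ)].
With r = 0.0535 m, L = 0.1545 m, θ = 47.8°: √(L² − r² sin²θ) = 0.14933 m.
v = −0.0535·271.5·0.74080·[1 + 0.0535·0.67172/0.14933] = -13.351 m/s.
|v| = 13.351 m/s.

13.4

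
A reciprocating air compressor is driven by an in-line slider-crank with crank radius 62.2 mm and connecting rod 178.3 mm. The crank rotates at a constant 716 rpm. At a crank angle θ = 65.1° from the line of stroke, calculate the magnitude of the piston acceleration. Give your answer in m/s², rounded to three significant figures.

66.8

ω = 2π·716/60 = 74.98 rad/s
x(θ) = r cosθ + √(L² − r² sin²θ); with ω constant, a = ω²·d²x/dθ².
d²x/dθ² = −r cosθ − r²(cos2θ)/√u − r⁴ sin²2θ/(4u^{3/2}),  u = L² − r² sin²θ = 0.0286079 m².
Substituting r = 0.0622 m, L = 0.1783 m, θ = 65.1°: d²x/dθ² = -0.011876 m.
a = ω²·d²x/dθ² = (74.98)²·(-0.011876) = -66.763 m/s²;  |a| = 66.763 m/s².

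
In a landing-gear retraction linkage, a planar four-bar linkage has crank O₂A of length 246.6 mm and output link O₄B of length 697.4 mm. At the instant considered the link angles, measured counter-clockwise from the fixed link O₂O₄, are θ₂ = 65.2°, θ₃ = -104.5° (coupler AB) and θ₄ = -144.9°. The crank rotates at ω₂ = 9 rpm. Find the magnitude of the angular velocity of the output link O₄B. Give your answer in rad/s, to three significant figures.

ω₂ = 0.9425 rad/s (from 9 rpm).
Differentiating the loop-closure r₂e^{iθ₂}+r₃e^{iθ₃}=r₁+r₄e^{iθ₄} gives r₂ω₂e^{iθ₂}+r₃ω₃e^{iθ₃}=r₄ω₄e^{iθ₄}.
Eliminating the other unknown: ω₄ = r₂ω₂ sin(θ₂−θ₃) / [r₄ sin(θ₄−θ₃)].
Numerator sine = +0.17880; denominator sine = -0.64812.
Result = 0.2466·0.9425·(+0.17880) / (0.6974·(-0.64812)) = -0.091939 rad/s; magnitude 0.091939 rad/s.

0.0919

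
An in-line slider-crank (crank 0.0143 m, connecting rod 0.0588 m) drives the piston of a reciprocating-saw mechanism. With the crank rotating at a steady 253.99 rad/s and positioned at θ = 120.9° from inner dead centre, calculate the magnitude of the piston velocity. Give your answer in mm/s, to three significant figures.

ω = 254 rad/s
For an in-line slider-crank, x = r cosθ + √(L² − r² sin²θ), so v = −rω sinθ·[1 + r cosθ/√(L² − r² sin²θ)].
With r = 0.0143 m, L = 0.0588 m, θ = 120.9°: √(L² − r² sin²θ) = 0.057505 m.
v = −0.0143·254·0.85806·[1 + 0.0143·-0.51354/0.057505] = -2.7185 m/s.
|v| = 2.7185 m/s = 2718.5 mm/s.

2720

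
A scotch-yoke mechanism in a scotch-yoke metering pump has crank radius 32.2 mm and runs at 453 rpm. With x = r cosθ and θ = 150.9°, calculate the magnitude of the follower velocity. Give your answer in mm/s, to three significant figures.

ω = 47.44 rad/s (from 453 rpm).
x = r cosθ ⇒ ẋ = −rω sinθ.
|v| = rω|sinθ| = 0.0322·47.44·|sin 150.9°| = 0.74288 m/s = 742.88 mm/s.

743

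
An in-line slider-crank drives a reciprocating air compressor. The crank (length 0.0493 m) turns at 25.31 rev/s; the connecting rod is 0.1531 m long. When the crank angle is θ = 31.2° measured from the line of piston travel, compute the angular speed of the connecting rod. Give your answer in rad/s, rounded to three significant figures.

44.4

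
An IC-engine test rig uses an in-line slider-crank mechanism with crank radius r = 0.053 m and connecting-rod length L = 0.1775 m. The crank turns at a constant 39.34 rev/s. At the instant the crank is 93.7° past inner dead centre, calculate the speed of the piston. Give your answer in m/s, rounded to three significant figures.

ω = 2π·39.3 = 247.2 rad/s
For an in-line slider-crank, x = r cosθ + √(L² − r² sin²θ), so v = −rω sinθ·[1 + r cosθ/√(L² − r² sin²θ)].
With r = 0.053 m, L = 0.1775 m, θ = 93.7°: √(L² − r² sin²θ) = 0.16944 m.
v = −0.053·247.2·0.99792·[1 + 0.053·-0.06453/0.16944] = -12.809 m/s.
|v| = 12.809 m/s.

12.8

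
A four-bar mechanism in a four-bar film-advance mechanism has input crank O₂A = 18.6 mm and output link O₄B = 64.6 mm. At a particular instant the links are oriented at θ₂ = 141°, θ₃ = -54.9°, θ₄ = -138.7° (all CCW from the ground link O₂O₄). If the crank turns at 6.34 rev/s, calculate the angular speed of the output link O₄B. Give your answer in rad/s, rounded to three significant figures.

ω₂ = 39.84 rad/s (from 6.34 rev/s).
Differentiating the loop-closure r₂e^{iθ₂}+r₃e^{iθ₃}=r₁+r₄e^{iθ₄} gives r₂ω₂e^{iθ₂}+r₃ω₃e^{iθ₃}=r₄ω₄e^{iθ₄}.
Eliminating the other unknown: ω₄ = r₂ω₂ sin(θ₂−θ₃) / [r₄ sin(θ₄−θ₃)].
Numerator sine = -0.27396; denominator sine = -0.99415.
Result = 0.0186·39.84·(-0.27396) / (0.0646·(-0.99415)) = +3.1607 rad/s; magnitude 3.1607 rad/s.

3.16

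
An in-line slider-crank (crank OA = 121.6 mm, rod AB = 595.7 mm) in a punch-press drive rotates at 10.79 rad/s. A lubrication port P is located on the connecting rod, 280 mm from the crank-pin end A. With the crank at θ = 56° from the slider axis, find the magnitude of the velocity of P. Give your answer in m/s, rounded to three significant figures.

ω = 10.79 rad/s.  Crank-pin speed |V_A| = rω = 1.3121 m/s, perpendicular to OA.
Rod angle: sinφ = −(r/L) sinθ ⇒ φ = -9.743°; ω_rod = −rω cosθ/√(L²−r²sin²θ) = -1.2497 rad/s.
V_P = V_A + ω_rod × AP, with AP = 0.28 m along the rod.
Components: V_Px = −rω sinθ − a·ω_rod·sinφ = -1.147 m/s;  V_Py = rω cosθ + a·ω_rod·cosφ = +0.38883 m/s.
|V_P| = √(V_Px² + V_Py²) = 1.2111 m/s.

1.21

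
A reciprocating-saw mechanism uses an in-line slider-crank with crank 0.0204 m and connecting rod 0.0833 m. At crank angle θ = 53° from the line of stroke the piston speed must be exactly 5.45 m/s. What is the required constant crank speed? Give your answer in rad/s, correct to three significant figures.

291

For an in-line slider-crank, |v_piston| = rω|sinθ|·[1 + r cosθ/√(L² − r² sin²θ)].
With r = 0.0204 m, L = 0.0833 m, θ = 53°: the bracketed kinematic factor |dx/dθ| = 0.018741 m.
ω = v/|dx/dθ| = 5.45/0.018741 = 290.81 rad/s.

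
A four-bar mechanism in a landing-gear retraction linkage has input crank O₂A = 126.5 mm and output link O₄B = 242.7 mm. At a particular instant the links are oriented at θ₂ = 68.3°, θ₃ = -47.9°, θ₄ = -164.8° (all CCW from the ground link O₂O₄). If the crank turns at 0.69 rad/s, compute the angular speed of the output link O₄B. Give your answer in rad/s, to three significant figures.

ω₂ = 0.69 rad/s
Differentiating the loop-closure r₂e^{iθ₂}+r₃e^{iθ₃}=r₁+r₄e^{iθ₄} gives r₂ω₂e^{iθ₂}+r₃ω₃e^{iθ₃}=r₄ω₄e^{iθ₄}.
Eliminating the other unknown: ω₄ = r₂ω₂ sin(θ₂−θ₃) / [r₄ sin(θ₄−θ₃)].
Numerator sine = +0.89726; denominator sine = -0.89180.
Result = 0.1265·0.69·(+0.89726) / (0.2427·(-0.89180)) = -0.36184 rad/s; magnitude 0.36184 rad/s.

0.362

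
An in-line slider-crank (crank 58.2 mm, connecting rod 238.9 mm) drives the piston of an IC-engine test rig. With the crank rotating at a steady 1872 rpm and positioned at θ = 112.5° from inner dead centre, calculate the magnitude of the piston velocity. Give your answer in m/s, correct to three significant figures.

9.53

ω = 2π·1872/60 = 196 rad/s
For an in-line slider-crank, x = r cosθ + √(L² − r² sin²θ), so v = −rω sinθ·[1 + r cosθ/√(L² − r² sin²θ)].
With r = 0.0582 m, L = 0.2389 m, θ = 112.5°: √(L² − r² sin²θ) = 0.23277 m.
v = −0.0582·196·0.92388·[1 + 0.0582·-0.38268/0.23277] = -9.5322 m/s.
|v| = 9.5322 m/s.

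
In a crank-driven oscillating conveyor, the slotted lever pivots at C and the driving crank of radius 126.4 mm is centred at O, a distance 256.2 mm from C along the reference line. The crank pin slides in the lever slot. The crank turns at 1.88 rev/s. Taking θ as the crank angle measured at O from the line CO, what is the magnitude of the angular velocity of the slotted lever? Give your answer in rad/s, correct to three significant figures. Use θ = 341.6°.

ω = 11.81 rad/s (from 1.88 rev/s).
Crank pin A relative to C: A = (d + r cosθ, r sinθ); lever angle φ = atan2(r sinθ, d + r cosθ).
Differentiating tanφ: φ̇ = rω(d cosθ + r)/(d² + r² + 2dr cosθ).
d² + r² + 2dr cosθ = |CA|² = 0.143072 m²;  d cosθ + r = +0.3695 m.
|ω_lever| = |0.1264·11.81·+0.3695| / 0.143072 = 3.8561 rad/s.

3.86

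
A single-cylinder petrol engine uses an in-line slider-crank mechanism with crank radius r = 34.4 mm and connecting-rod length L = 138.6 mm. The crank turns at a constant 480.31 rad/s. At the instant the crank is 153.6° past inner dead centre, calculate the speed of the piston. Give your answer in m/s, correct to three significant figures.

ω = 480.3 rad/s
For an in-line slider-crank, x = r cosθ + √(L² − r² sin²θ), so v = −rω sinθ·[1 + r cosθ/√(L² − r² sin²θ)].
With r = 0.0344 m, L = 0.1386 m, θ = 153.6°: √(L² − r² sin²θ) = 0.13775 m.
v = −0.0344·480.3·0.44464·[1 + 0.0344·-0.89571/0.13775] = -5.7033 m/s.
|v| = 5.7033 m/s.

5.70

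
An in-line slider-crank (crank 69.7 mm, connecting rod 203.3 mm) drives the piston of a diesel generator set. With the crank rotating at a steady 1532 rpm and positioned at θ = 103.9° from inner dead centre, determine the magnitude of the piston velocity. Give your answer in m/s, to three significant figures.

9.91

ω = 2π·1532/60 = 160.4 rad/s
For an in-line slider-crank, x = r cosθ + √(L² − r² sin²θ), so v = −rω sinθ·[1 + r cosθ/√(L² − r² sin²θ)].
With r = 0.0697 m, L = 0.2033 m, θ = 103.9°: √(L² − r² sin²θ) = 0.19171 m.
v = −0.0697·160.4·0.97072·[1 + 0.0697·-0.24023/0.19171] = -9.9065 m/s.
|v| = 9.9065 m/s.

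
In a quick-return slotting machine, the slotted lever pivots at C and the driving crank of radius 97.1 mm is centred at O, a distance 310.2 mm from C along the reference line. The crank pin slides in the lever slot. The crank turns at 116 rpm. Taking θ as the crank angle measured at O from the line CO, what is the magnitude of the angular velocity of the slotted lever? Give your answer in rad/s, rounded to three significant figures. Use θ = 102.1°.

ω = 12.15 rad/s (from 116 rpm).
Crank pin A relative to C: A = (d + r cosθ, r sinθ); lever angle φ = atan2(r sinθ, d + r cosθ).
Differentiating tanφ: φ̇ = rω(d cosθ + r)/(d² + r² + 2dr cosθ).
d² + r² + 2dr cosθ = |CA|² = 0.0930249 m²;  d cosθ + r = +0.032076 m.
|ω_lever| = |0.0971·12.15·+0.032076| / 0.0930249 = 0.40672 rad/s.

0.407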